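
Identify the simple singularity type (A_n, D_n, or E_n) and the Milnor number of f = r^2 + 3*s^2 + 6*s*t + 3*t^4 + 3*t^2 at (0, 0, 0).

Type A3, Milnor number mu = 3.

The Hessian of f at 0 has rank 2. Corank 1: A-series; mu = 3 gives A_3.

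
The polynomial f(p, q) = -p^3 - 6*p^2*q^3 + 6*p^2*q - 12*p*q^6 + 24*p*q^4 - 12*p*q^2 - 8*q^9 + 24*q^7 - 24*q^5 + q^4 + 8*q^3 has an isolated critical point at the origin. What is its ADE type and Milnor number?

Type E_6, Milnor number mu = 6.

The Hessian of f at 0 is [[0, 0], [0, 0]] with rank 0, so corank 2. A Groebner basis of the Jacobian ideal J(f) in C{p,q} is {q^3, p^2 - 4*p*q + 4*q^2}; counting standard monomials gives mu = 6. Corank 2; j^3 = -(p - 2*q)^3 is a perfect cube, so E-series; the 4-jet and mu = 6 give E_6.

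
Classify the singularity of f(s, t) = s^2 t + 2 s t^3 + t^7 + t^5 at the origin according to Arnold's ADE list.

D_8

The Hessian of f at 0 is [[0, 0], [0, 0]] with rank 0, so corank 2. A Groebner basis of the Jacobian ideal J(f) in C{s,t} is {s^2*t^2 + s^2/7 + s*t^2/7, s^3 - s^2/7 - s*t^2/7, s*t + t^3}; counting standard monomials gives mu = 8. Corank 2; j^3 = s^2*t has shape L^2 M (L != M), so D-series; mu = 8 gives D_8.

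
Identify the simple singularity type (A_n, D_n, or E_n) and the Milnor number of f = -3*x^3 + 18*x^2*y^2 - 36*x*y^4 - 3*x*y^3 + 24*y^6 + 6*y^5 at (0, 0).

Type E_{7}, Milnor number mu = 7.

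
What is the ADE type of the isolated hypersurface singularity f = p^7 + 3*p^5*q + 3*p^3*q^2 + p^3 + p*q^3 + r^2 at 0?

E_7

The Hessian of f at 0 is [[0, 0, 0], [0, 0, 0], [0, 0, 2]] with rank 1, so corank 2. A Groebner basis of the Jacobian ideal J(f) in C{p,q,r} is {p^3, p*q^2, 3*p^2 + q^3, r}; counting standard monomials gives mu = 7. Corank 2; j^3 = p^3 is a perfect cube, so E-series; the 4-jet and mu = 7 give E_7.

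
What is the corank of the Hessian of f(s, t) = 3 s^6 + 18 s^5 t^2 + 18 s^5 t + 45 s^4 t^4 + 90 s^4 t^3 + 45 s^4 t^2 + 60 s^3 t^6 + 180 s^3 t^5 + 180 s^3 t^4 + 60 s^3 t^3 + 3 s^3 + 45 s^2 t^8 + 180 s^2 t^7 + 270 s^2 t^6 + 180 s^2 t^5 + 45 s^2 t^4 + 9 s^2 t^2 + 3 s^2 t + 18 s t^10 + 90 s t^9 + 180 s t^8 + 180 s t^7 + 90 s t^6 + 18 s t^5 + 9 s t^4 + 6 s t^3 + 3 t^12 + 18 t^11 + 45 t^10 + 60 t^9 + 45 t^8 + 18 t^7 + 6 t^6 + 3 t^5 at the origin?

The Hessian at 0 is [[0, 0], [0, 0]] of rank 0; hence corank 2.

2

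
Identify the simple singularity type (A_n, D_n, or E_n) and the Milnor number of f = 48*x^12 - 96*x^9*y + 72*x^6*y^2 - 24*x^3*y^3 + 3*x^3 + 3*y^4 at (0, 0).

The Hessian of f at 0 is [[0, 0], [0, 0]] with rank 0, so corank 2. A Groebner basis of the Jacobian ideal J(f) in C{x,y} is {y^3, x^2}; counting standard monomials gives mu = 6. Corank 2; j^3 = 3*x^3 is a perfect cube, so E-series; the 4-jet and mu = 6 give E_6.

Type E6, Milnor number mu = 6.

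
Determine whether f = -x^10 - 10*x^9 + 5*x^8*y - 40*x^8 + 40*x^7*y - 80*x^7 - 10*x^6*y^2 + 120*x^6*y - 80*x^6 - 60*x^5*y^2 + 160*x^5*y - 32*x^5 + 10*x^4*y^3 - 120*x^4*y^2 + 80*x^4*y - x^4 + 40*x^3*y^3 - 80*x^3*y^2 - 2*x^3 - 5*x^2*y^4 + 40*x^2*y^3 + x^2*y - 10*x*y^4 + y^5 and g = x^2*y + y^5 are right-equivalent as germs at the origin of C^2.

The Hessian of f at 0 has rank 0. Corank 2; j^3 = -x^2*(2*x - y) has shape L^2 M (L != M), so D-series; mu = 6 gives D_6. The Hessian of g at 0 has rank 0. Corank 2; j^3 = x^2*y has shape L^2 M (L != M), so D-series; mu = 6 gives D_6. Both have type D_6, hence right-equivalent.

Yes.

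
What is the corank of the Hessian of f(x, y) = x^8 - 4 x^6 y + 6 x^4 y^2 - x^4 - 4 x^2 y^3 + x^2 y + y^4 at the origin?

Hessian at 0 has rank 0.

2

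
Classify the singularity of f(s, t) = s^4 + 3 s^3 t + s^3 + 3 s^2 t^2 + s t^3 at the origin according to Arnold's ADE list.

E_{7}

The Hessian of f at 0 has rank 0. Corank 2; j^3 = s^3 is a perfect cube, so E-series; the 4-jet and mu = 7 give E_7.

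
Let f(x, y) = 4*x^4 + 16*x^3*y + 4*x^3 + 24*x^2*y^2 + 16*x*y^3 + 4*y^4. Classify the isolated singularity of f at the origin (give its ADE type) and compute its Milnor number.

Type E_{6}, Milnor number mu = 6.

The Hessian of f at 0 has rank 0. Corank 2; j^3 = 4*x^3 is a perfect cube, so E-series; the 4-jet and mu = 6 give E_6.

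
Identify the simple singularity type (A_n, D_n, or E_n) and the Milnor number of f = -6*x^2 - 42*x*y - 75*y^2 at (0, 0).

Type A1, Milnor number mu = 1.

The Hessian of f at 0 has rank 2. Corank 0: nondegenerate Morse point, so A_1.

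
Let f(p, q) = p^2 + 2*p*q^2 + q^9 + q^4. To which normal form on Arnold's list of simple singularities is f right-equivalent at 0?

A_8

The Hessian of f at 0 has rank 1. Corank 1: A-series; mu = 8 gives A_8.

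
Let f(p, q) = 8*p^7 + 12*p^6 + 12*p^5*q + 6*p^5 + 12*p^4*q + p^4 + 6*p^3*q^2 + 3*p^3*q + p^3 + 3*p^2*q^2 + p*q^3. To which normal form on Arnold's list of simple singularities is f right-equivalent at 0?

E7

The Hessian of f at 0 has rank 0. Corank 2; j^3 = p^3 is a perfect cube, so E-series; the 4-jet and mu = 7 give E_7.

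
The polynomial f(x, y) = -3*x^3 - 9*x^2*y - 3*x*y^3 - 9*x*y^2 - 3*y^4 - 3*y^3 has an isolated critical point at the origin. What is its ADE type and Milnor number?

Type E7, Milnor number mu = 7.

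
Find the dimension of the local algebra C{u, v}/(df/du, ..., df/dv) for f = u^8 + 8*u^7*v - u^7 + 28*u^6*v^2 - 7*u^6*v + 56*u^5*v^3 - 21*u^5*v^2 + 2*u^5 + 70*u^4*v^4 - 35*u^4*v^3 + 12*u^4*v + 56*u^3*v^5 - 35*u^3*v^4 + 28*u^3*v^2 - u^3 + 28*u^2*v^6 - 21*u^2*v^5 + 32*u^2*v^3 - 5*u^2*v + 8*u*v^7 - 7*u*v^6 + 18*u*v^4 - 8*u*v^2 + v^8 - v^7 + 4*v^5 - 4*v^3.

9

The Hessian of f at 0 has rank 0. Corank 2; j^3 = -(u + v)*(u + 2*v)^2 has shape L^2 M (L != M), so D-series; mu = 9 gives D_9.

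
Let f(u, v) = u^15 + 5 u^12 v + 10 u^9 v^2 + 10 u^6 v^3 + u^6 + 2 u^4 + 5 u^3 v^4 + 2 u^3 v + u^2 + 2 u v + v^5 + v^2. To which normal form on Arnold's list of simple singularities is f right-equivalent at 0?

A_{4}

The Hessian of f at 0 has rank 1. Corank 1: A-series; mu = 4 gives A_4.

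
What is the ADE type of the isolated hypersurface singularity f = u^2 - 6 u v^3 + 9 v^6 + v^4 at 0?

The Hessian of f at 0 has rank 1. Corank 1: A-series; mu = 3 gives A_3.

A_3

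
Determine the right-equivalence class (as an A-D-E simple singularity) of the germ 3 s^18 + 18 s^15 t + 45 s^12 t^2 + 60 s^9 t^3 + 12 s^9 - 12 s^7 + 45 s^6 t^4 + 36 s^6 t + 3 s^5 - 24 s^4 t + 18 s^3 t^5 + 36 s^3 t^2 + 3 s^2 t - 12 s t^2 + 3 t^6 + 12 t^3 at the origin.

D_7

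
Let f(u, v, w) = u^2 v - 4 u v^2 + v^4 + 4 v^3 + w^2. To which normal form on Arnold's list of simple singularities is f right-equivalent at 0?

D5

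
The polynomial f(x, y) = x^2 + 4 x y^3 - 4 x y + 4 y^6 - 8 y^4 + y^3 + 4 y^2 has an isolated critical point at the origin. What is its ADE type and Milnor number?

The Hessian of f at 0 is [[2, -4], [-4, 8]] with rank 1, so corank 1. A Groebner basis of the Jacobian ideal J(f) in C{x,y} is {y^2, x - 2*y}; counting standard monomials gives mu = 2. Corank 1: A-series; mu = 2 gives A_2.

Type A_{2}, Milnor number mu = 2.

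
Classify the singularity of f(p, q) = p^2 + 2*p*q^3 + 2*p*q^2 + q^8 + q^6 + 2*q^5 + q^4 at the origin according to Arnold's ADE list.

A_7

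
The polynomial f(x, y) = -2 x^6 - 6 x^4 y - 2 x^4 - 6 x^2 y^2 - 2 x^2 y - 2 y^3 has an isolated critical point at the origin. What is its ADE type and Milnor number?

The Hessian of f at 0 has rank 0. Corank 2; j^3 = -2*y*(x^2 + y^2) splits into three distinct lines over C (the quadratic factor has nonzero discriminant), so D_4.

Type D_{4}, Milnor number mu = 4.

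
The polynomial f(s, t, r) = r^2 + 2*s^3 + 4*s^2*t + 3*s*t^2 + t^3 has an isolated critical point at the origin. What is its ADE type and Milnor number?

The Hessian of f at 0 has rank 1. Corank 2; j^3 = (s + t)*(2*s^2 + 2*s*t + t^2) splits into three distinct lines over C (the quadratic factor has nonzero discriminant), so D_4.

Type D_{4}, Milnor number mu = 4.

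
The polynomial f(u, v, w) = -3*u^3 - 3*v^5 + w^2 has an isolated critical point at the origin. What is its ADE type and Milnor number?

Type E_8, Milnor number mu = 8.

The Hessian of f at 0 is [[0, 0, 0], [0, 0, 0], [0, 0, 2]] with rank 1, so corank 2. A Groebner basis of the Jacobian ideal J(f) in C{u,v,w} is {v^4, u^2, w}; counting standard monomials gives mu = 8. Corank 2; j^3 = -3*u^3 is a perfect cube, so E-series; the 5-jet and mu = 8 give E_8.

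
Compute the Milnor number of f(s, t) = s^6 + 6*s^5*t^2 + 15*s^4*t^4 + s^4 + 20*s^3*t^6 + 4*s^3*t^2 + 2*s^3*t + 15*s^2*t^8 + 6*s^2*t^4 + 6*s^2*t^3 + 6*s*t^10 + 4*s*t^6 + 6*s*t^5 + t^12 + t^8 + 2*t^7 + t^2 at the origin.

3

The Hessian of f at 0 has rank 1. Corank 1: A-series; mu = 3 gives A_3.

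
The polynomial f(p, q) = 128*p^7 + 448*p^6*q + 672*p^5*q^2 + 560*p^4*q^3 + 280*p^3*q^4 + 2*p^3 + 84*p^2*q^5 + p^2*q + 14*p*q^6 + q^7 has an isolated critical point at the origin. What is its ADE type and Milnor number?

Type D_8, Milnor number mu = 8.

The Hessian of f at 0 is [[0, 0], [0, 0]] with rank 0, so corank 2. A Groebner basis of the Jacobian ideal J(f) in C{p,q} is {-p*q/14 + q^6, p*q^2, p^2 + p*q/2}; counting standard monomials gives mu = 8. Corank 2; j^3 = p^2*(2*p + q) has shape L^2 M (L != M), so D-series; mu = 8 gives D_8.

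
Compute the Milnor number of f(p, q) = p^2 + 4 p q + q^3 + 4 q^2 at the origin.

2

The Hessian of f at 0 has rank 1. Corank 1: A-series; mu = 2 gives A_2.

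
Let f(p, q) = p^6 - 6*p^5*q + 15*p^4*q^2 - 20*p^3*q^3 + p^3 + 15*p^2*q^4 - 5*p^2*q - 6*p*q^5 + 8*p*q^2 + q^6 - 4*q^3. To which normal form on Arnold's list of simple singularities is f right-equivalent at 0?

The Hessian of f at 0 is [[0, 0], [0, 0]] with rank 0, so corank 2. A Groebner basis of the Jacobian ideal J(f) in C{p,q} is {-p*q/6 + q^5 + q^2/3, p*q^2 - 2*q^3, p^2 - 3*p*q + 2*q^2}; counting standard monomials gives mu = 7. Corank 2; j^3 = (p - 2*q)^2*(p - q) has shape L^2 M (L != M), so D-series; mu = 7 gives D_7.

D7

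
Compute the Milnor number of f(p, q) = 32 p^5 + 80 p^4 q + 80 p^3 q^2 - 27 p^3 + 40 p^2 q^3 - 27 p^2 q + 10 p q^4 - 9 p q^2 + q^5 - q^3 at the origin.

8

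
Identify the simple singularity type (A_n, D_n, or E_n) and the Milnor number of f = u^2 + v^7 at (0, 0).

Type A_{6}, Milnor number mu = 6.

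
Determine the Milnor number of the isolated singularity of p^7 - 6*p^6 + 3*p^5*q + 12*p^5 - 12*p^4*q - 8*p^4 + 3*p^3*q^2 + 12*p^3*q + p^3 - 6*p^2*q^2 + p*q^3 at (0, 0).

7

The Hessian of f at 0 is [[0, 0], [0, 0]] with rank 0, so corank 2. A Groebner basis of the Jacobian ideal J(f) in C{p,q} is {3*p^2/4 + q^4 + q^3/4, p^3, p^2*q - p^2/4 - q^3/12, -p^2 + p*q^2 - q^3/3}; counting standard monomials gives mu = 7. Corank 2; j^3 = p^3 is a perfect cube, so E-series; the 4-jet and mu = 7 give E_7.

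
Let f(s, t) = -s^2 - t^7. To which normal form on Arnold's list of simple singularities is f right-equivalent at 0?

The Hessian of f at 0 has rank 1. Corank 1: A-series; mu = 6 gives A_6.

A6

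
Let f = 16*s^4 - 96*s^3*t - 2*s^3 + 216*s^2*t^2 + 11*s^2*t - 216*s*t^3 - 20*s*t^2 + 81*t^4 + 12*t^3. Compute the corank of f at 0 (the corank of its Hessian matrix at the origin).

2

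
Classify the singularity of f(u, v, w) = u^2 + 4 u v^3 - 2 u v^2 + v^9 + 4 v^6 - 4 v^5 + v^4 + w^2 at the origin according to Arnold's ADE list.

A_8

The Hessian of f at 0 is [[2, 0, 0], [0, 0, 0], [0, 0, 2]] with rank 2, so corank 1. A Groebner basis of the Jacobian ideal J(f) in C{u,v,w} is {u^2*v^2 + u^2*v + 3*u^2/4 - u*v^2 - u*v/8 - u/16 + v^2/16, u^3 + 3*u^2*v/2 + 5*u^2/4 - 7*u*v^2/4 - u*v/4 - u/8 + v^2/8, u/2 + v^3 - v^2/2, w}; counting standard monomials gives mu = 8. Corank 1: A-series; mu = 8 gives A_8.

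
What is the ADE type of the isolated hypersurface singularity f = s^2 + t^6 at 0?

A5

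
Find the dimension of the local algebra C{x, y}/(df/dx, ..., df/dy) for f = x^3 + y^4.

The Hessian of f at 0 has rank 0. Corank 2; j^3 = x^3 is a perfect cube, so E-series; the 4-jet and mu = 6 give E_6.

6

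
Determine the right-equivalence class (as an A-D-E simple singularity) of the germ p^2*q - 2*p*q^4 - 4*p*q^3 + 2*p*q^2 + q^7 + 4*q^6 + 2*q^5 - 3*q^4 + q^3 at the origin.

D5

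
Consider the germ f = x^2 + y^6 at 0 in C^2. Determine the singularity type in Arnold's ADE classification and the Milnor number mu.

The Hessian of f at 0 is [[2, 0], [0, 0]] with rank 1, so corank 1. A Groebner basis of the Jacobian ideal J(f) in C{x,y} is {y^5, x}; counting standard monomials gives mu = 5. Corank 1: A-series; mu = 5 gives A_5.

Type A_{5}, Milnor number mu = 5.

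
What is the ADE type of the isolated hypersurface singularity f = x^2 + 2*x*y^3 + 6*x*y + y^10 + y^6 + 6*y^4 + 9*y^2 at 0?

A_{9}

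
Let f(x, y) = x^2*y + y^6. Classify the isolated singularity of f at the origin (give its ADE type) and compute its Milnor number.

Type D_7, Milnor number mu = 7.

The Hessian of f at 0 has rank 0. Corank 2; j^3 = x^2*y has shape L^2 M (L != M), so D-series; mu = 7 gives D_7.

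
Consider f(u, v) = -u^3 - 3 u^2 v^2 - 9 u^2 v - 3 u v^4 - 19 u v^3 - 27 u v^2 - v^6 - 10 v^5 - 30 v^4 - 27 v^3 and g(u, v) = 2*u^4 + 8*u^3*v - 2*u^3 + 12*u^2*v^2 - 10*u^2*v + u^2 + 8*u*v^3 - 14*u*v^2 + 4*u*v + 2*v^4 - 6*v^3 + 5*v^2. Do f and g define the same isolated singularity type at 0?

No.

The Hessian of f at 0 has rank 0. Corank 2; j^3 = -(u + 3*v)^3 is a perfect cube, so E-series; the 4-jet and mu = 7 give E_7. The Hessian of g at 0 has rank 2. Corank 0: nondegenerate Morse point, so A_1. f is E_7 but g is A_1, hence not right-equivalent.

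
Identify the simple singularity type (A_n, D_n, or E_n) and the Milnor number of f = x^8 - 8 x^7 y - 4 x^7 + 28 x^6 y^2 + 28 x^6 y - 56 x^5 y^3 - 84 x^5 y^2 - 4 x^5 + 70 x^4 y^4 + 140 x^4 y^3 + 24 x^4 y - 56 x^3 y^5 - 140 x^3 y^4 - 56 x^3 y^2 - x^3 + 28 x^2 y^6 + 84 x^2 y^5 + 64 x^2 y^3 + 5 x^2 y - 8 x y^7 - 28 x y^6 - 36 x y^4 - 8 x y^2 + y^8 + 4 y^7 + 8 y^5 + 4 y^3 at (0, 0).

The Hessian of f at 0 has rank 0. Corank 2; j^3 = -(x - 2*y)^2*(x - y) has shape L^2 M (L != M), so D-series; mu = 9 gives D_9.

Type D_9, Milnor number mu = 9.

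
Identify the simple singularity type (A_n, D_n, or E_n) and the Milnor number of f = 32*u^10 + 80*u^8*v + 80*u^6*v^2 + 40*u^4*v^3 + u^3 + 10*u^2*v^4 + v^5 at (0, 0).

The Hessian of f at 0 is [[0, 0], [0, 0]] with rank 0, so corank 2. A Groebner basis of the Jacobian ideal J(f) in C{u,v} is {v^4, u^2}; counting standard monomials gives mu = 8. Corank 2; j^3 = u^3 is a perfect cube, so E-series; the 5-jet and mu = 8 give E_8.

Type E_{8}, Milnor number mu = 8.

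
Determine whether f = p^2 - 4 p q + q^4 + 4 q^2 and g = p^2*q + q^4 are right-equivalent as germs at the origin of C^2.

No.

The Hessian of f at 0 has rank 1. Corank 1: A-series; mu = 3 gives A_3. The Hessian of g at 0 has rank 0. Corank 2; j^3 = p^2*q has shape L^2 M (L != M), so D-series; mu = 5 gives D_5. f is A_3 but g is D_5, hence not right-equivalent.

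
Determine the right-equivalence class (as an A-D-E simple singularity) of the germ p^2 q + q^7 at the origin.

D_8

The Hessian of f at 0 has rank 0. Corank 2; j^3 = p^2*q has shape L^2 M (L != M), so D-series; mu = 8 gives D_8.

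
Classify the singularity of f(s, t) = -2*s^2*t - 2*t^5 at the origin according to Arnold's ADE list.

The Hessian of f at 0 has rank 0. Corank 2; j^3 = -2*s^2*t has shape L^2 M (L != M), so D-series; mu = 6 gives D_6.

D6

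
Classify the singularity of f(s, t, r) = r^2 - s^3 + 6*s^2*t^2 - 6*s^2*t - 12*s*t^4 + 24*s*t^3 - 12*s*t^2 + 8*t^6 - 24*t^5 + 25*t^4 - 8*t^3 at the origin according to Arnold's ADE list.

The Hessian of f at 0 is [[0, 0, 0], [0, 0, 0], [0, 0, 2]] with rank 1, so corank 2. A Groebner basis of the Jacobian ideal J(f) in C{s,t,r} is {s^3 - 3*s^2 - 12*s*t - 12*t^2, s^2*t + s^2 + 4*s*t + 4*t^2, -s^2/4 + s*t^2 - s*t - t^2, t^3, r}; counting standard monomials gives mu = 6. Corank 2; j^3 = -(s + 2*t)^3 is a perfect cube, so E-series; the 4-jet and mu = 6 give E_6.

E6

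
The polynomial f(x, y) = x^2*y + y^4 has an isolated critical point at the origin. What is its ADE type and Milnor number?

The Hessian of f at 0 is [[0, 0], [0, 0]] with rank 0, so corank 2. A Groebner basis of the Jacobian ideal J(f) in C{x,y} is {x^3, x^2/4 + y^3, x*y}; counting standard monomials gives mu = 5. Corank 2; j^3 = x^2*y has shape L^2 M (L != M), so D-series; mu = 5 gives D_5.

Type D_{5}, Milnor number mu = 5.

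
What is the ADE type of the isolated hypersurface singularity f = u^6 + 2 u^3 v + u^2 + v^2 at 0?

A_{1}

The Hessian of f at 0 has rank 2. Corank 0: nondegenerate Morse point, so A_1.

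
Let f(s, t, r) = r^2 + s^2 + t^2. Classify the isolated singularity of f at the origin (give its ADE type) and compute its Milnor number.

The Hessian of f at 0 is [[2, 0, 0], [0, 2, 0], [0, 0, 2]] with rank 3, so corank 0. A Groebner basis of the Jacobian ideal J(f) in C{s,t,r} is {s, t, r}; counting standard monomials gives mu = 1. Corank 0: nondegenerate Morse point, so A_1.

Type A_{1}, Milnor number mu = 1.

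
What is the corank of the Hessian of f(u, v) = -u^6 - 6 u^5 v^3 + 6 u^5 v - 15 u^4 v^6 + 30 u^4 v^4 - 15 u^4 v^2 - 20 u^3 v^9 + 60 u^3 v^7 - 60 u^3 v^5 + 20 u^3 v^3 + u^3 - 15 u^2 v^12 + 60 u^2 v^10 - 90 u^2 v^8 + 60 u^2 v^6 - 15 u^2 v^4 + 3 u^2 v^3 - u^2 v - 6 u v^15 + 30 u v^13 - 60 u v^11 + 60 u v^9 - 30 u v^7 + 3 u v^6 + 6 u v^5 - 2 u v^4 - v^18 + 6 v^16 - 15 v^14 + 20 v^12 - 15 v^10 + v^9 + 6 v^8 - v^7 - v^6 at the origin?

Hessian at 0 has rank 0.

2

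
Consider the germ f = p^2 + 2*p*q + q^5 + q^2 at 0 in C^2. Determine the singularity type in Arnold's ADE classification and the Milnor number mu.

The Hessian of f at 0 has rank 1. Corank 1: A-series; mu = 4 gives A_4.

Type A_{4}, Milnor number mu = 4.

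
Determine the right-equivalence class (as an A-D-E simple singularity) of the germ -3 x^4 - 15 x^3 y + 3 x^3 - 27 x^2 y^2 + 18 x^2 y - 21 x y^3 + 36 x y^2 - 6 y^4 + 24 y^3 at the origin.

The Hessian of f at 0 is [[0, 0], [0, 0]] with rank 0, so corank 2. A Groebner basis of the Jacobian ideal J(f) in C{x,y} is {3*x^2 + 12*x*y + y^4 + y^3 + 12*y^2, x^3 - 18*x^2 - 72*x*y + 2*y^3 - 72*y^2, x^2*y + 7*x^2 + 28*x*y - 5*y^3/3 + 28*y^2, -2*x^2 + x*y^2 - 8*x*y + 4*y^3/3 - 8*y^2}; counting standard monomials gives mu = 7. Corank 2; j^3 = 3*(x + 2*y)^3 is a perfect cube, so E-series; the 4-jet and mu = 7 give E_7.

E_7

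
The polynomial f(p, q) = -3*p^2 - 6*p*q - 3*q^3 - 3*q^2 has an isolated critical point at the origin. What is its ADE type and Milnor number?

Type A2, Milnor number mu = 2.

The Hessian of f at 0 has rank 1. Corank 1: A-series; mu = 2 gives A_2.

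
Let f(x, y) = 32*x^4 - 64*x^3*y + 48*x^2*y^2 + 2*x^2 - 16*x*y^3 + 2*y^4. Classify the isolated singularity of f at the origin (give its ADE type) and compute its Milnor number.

The Hessian of f at 0 is [[4, 0], [0, 0]] with rank 1, so corank 1. A Groebner basis of the Jacobian ideal J(f) in C{x,y} is {y^3, x}; counting standard monomials gives mu = 3. Corank 1: A-series; mu = 3 gives A_3.

Type A3, Milnor number mu = 3.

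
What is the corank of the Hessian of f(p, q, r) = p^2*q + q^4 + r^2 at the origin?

2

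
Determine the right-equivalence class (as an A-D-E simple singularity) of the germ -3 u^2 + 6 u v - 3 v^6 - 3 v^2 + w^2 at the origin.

A_{5}

The Hessian of f at 0 has rank 2. Corank 1: A-series; mu = 5 gives A_5.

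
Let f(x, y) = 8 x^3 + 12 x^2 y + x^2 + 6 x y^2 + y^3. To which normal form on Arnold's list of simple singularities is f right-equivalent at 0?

A_2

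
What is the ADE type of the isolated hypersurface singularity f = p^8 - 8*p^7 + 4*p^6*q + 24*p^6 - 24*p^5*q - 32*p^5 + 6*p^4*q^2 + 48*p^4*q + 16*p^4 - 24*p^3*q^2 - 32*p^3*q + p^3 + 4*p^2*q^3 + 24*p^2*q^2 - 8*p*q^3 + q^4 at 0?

E6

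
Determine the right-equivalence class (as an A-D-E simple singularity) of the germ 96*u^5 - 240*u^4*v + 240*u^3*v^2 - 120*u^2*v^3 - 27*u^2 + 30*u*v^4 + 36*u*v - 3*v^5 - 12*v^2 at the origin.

A_{4}

The Hessian of f at 0 is [[-54, 36], [36, -24]] with rank 1, so corank 1. A Groebner basis of the Jacobian ideal J(f) in C{u,v} is {v^4, u - 2*v/3}; counting standard monomials gives mu = 4. Corank 1: A-series; mu = 4 gives A_4.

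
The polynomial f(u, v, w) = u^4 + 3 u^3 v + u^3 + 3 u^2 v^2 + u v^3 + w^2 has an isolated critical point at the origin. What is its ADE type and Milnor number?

Type E7, Milnor number mu = 7.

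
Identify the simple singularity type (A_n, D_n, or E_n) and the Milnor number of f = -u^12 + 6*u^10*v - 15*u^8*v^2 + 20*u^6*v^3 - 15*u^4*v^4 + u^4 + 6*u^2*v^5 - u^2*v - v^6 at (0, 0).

Type D7, Milnor number mu = 7.

The Hessian of f at 0 has rank 0. Corank 2; j^3 = -u^2*v has shape L^2 M (L != M), so D-series; mu = 7 gives D_7.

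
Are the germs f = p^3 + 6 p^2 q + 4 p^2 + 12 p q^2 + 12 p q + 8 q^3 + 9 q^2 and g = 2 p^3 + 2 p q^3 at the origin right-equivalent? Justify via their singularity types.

No.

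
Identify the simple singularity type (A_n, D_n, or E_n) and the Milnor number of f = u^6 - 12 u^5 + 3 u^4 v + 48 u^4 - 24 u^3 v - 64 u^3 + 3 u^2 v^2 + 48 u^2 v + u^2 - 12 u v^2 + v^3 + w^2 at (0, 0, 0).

Type A2, Milnor number mu = 2.

The Hessian of f at 0 is [[2, 0, 0], [0, 0, 0], [0, 0, 2]] with rank 2, so corank 1. A Groebner basis of the Jacobian ideal J(f) in C{u,v,w} is {v^2, u, w}; counting standard monomials gives mu = 2. Corank 1: A-series; mu = 2 gives A_2.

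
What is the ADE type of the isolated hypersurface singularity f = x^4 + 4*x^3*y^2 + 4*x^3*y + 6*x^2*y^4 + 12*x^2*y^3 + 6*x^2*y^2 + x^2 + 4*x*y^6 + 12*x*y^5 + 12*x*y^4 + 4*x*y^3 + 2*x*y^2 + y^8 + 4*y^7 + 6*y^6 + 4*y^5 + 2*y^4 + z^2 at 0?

The Hessian of f at 0 has rank 2. Corank 1: A-series; mu = 3 gives A_3.

A3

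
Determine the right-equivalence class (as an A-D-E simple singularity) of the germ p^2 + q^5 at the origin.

A4

The Hessian of f at 0 has rank 1. Corank 1: A-series; mu = 4 gives A_4.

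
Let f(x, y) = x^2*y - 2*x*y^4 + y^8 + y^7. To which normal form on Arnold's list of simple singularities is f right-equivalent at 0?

D_9

The Hessian of f at 0 is [[0, 0], [0, 0]] with rank 0, so corank 2. A Groebner basis of the Jacobian ideal J(f) in C{x,y} is {x^2*y^2, -8*x^2*y - x^2 + x*y^3, -x*y + y^4, x^3}; counting standard monomials gives mu = 9. Corank 2; j^3 = x^2*y has shape L^2 M (L != M), so D-series; mu = 9 gives D_9.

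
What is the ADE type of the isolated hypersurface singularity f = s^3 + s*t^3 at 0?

The Hessian of f at 0 is [[0, 0], [0, 0]] with rank 0, so corank 2. A Groebner basis of the Jacobian ideal J(f) in C{s,t} is {s^3, s*t^2, 3*s^2 + t^3}; counting standard monomials gives mu = 7. Corank 2; j^3 = s^3 is a perfect cube, so E-series; the 4-jet and mu = 7 give E_7.

E_7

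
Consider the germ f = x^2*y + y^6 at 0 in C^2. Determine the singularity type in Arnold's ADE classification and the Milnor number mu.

Type D_{7}, Milnor number mu = 7.

The Hessian of f at 0 is [[0, 0], [0, 0]] with rank 0, so corank 2. A Groebner basis of the Jacobian ideal J(f) in C{x,y} is {x^2/6 + y^5, x^3, x*y}; counting standard monomials gives mu = 7. Corank 2; j^3 = x^2*y has shape L^2 M (L != M), so D-series; mu = 7 gives D_7.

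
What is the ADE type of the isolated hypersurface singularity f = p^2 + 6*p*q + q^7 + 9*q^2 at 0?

A6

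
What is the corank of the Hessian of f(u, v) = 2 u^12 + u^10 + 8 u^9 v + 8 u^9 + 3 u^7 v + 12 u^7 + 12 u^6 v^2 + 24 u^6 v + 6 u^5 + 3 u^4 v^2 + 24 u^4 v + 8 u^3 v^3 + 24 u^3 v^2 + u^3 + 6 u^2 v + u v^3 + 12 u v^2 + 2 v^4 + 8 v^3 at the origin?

The Hessian at 0 is [[0, 0], [0, 0]] of rank 0; hence corank 2.

2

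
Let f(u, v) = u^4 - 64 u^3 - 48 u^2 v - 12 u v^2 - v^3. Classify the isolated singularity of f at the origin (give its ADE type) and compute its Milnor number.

Type E_{6}, Milnor number mu = 6.

The Hessian of f at 0 has rank 0. Corank 2; j^3 = -(4*u + v)^3 is a perfect cube, so E-series; the 4-jet and mu = 6 give E_6.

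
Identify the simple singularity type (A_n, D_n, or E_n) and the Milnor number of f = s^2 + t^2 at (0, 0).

Type A_1, Milnor number mu = 1.

The Hessian of f at 0 is [[2, 0], [0, 2]] with rank 2, so corank 0. A Groebner basis of the Jacobian ideal J(f) in C{s,t} is {s, t}; counting standard monomials gives mu = 1. Corank 0: nondegenerate Morse point, so A_1.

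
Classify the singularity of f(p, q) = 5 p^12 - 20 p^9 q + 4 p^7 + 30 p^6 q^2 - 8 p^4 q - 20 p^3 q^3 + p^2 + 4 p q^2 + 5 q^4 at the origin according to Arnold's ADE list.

A_{3}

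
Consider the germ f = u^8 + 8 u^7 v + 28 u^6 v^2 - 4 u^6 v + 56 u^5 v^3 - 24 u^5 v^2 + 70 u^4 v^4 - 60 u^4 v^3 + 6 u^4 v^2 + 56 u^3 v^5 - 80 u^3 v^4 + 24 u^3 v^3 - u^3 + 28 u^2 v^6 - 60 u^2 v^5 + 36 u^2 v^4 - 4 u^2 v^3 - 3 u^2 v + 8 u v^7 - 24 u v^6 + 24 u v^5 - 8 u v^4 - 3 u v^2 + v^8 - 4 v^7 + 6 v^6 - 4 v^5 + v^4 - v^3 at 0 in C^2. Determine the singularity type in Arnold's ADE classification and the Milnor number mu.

Type E6, Milnor number mu = 6.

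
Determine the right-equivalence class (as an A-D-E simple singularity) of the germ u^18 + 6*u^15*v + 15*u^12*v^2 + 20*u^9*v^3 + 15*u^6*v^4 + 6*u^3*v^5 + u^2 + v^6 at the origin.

A_{5}

The Hessian of f at 0 is [[2, 0], [0, 0]] with rank 1, so corank 1. A Groebner basis of the Jacobian ideal J(f) in C{u,v} is {v^5, u}; counting standard monomials gives mu = 5. Corank 1: A-series; mu = 5 gives A_5.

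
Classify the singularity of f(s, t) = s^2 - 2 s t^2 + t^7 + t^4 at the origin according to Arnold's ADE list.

A6

The Hessian of f at 0 has rank 1. Corank 1: A-series; mu = 6 gives A_6.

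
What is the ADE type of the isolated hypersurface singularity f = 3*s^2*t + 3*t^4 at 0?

D5

The Hessian of f at 0 is [[0, 0], [0, 0]] with rank 0, so corank 2. A Groebner basis of the Jacobian ideal J(f) in C{s,t} is {s^3, s^2/4 + t^3, s*t}; counting standard monomials gives mu = 5. Corank 2; j^3 = 3*s^2*t has shape L^2 M (L != M), so D-series; mu = 5 gives D_5.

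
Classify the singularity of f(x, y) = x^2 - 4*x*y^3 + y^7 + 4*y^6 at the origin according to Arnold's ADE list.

A_{6}

The Hessian of f at 0 is [[2, 0], [0, 0]] with rank 1, so corank 1. A Groebner basis of the Jacobian ideal J(f) in C{x,y} is {-x/2 + y^3, x^2}; counting standard monomials gives mu = 6. Corank 1: A-series; mu = 6 gives A_6.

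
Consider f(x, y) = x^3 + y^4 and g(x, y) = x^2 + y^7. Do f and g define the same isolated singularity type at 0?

No.

The Hessian of f at 0 has rank 0. Corank 2; j^3 = x^3 is a perfect cube, so E-series; the 4-jet and mu = 6 give E_6. The Hessian of g at 0 has rank 1. Corank 1: A-series; mu = 6 gives A_6. f is E_6 but g is A_6, hence not right-equivalent.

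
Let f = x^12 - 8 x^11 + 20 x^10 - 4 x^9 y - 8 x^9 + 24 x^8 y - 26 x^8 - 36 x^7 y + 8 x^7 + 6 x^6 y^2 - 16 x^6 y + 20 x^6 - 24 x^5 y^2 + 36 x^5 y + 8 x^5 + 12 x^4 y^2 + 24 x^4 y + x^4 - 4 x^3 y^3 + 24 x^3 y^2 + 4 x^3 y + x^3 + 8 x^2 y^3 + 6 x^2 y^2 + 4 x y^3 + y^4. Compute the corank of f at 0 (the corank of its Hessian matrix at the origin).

The Hessian at 0 is [[0, 0], [0, 0]] of rank 0; hence corank 2.

2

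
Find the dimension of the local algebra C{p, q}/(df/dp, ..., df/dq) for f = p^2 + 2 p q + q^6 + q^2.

5

The Hessian of f at 0 is [[2, 2], [2, 2]] with rank 1, so corank 1. A Groebner basis of the Jacobian ideal J(f) in C{p,q} is {q^5, p + q}; counting standard monomials gives mu = 5. Corank 1: A-series; mu = 5 gives A_5.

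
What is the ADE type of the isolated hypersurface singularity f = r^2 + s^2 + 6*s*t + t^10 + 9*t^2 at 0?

A9

The Hessian of f at 0 is [[2, 6, 0], [6, 18, 0], [0, 0, 2]] with rank 2, so corank 1. A Groebner basis of the Jacobian ideal J(f) in C{s,t,r} is {t^9, s + 3*t, r}; counting standard monomials gives mu = 9. Corank 1: A-series; mu = 9 gives A_9.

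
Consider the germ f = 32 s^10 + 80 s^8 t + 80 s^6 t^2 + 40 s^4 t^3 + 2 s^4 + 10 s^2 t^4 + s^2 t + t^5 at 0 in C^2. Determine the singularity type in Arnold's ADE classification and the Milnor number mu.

Type D6, Milnor number mu = 6.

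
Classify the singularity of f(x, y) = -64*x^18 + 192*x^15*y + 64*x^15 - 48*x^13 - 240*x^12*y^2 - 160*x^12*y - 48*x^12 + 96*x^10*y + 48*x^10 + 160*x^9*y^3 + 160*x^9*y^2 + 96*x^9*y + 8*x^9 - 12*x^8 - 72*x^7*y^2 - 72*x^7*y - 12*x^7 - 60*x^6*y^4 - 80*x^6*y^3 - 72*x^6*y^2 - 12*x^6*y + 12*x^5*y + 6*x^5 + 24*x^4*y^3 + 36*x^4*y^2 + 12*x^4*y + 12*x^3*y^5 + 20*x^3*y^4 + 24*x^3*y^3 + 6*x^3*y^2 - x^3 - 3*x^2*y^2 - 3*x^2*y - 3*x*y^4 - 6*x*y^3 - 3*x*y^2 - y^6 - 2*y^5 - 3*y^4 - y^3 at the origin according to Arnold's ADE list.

E_{8}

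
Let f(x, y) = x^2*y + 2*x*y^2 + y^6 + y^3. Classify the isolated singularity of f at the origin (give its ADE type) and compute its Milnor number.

The Hessian of f at 0 is [[0, 0], [0, 0]] with rank 0, so corank 2. A Groebner basis of the Jacobian ideal J(f) in C{x,y} is {x^2/6 + y^5 - y^2/6, x^3 + y^3, x*y + y^2}; counting standard monomials gives mu = 7. Corank 2; j^3 = y*(x + y)^2 has shape L^2 M (L != M), so D-series; mu = 7 gives D_7.

Type D_7, Milnor number mu = 7.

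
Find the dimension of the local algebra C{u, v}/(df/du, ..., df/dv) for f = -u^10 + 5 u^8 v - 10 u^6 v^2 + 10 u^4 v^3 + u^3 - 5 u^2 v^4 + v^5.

8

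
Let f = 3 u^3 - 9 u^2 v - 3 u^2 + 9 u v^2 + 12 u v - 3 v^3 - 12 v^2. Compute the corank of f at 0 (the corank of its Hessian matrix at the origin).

1

Hessian at 0 has rank 1.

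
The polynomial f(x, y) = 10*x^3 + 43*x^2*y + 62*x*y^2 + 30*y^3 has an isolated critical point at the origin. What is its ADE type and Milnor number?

The Hessian of f at 0 is [[0, 0], [0, 0]] with rank 0, so corank 2. A Groebner basis of the Jacobian ideal J(f) in C{x,y} is {y^3, x^2 - 26*y^2/11, x*y + 17*y^2/11}; counting standard monomials gives mu = 4. Corank 2; j^3 = (2*x + 3*y)*(5*x^2 + 14*x*y + 10*y^2) splits into three distinct lines over C (the quadratic factor has nonzero discriminant), so D_4.

Type D4, Milnor number mu = 4.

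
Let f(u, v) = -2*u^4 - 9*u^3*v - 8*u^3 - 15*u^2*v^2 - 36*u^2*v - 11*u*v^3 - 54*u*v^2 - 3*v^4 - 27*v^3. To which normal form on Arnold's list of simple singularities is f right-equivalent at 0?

E_{7}

The Hessian of f at 0 has rank 0. Corank 2; j^3 = -(2*u + 3*v)^3 is a perfect cube, so E-series; the 4-jet and mu = 7 give E_7.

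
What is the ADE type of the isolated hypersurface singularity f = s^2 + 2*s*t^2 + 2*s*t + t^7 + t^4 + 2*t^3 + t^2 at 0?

The Hessian of f at 0 is [[2, 2], [2, 2]] with rank 1, so corank 1. A Groebner basis of the Jacobian ideal J(f) in C{s,t} is {s^3 + 3*s^2*t - 3*s^2 - 4*s*t + s + t, s + t^2 + t}; counting standard monomials gives mu = 6. Corank 1: A-series; mu = 6 gives A_6.

A_6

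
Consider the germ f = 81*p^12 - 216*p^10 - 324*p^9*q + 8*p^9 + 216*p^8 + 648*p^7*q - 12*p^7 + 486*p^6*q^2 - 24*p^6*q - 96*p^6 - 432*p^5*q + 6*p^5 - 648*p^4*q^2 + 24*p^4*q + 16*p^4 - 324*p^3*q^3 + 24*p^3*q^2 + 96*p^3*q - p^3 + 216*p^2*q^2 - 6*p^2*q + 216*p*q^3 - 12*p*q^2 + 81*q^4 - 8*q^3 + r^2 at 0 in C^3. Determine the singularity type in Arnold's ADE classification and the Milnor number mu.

Type E_{6}, Milnor number mu = 6.

The Hessian of f at 0 has rank 1. Corank 2; j^3 = -(p + 2*q)^3 is a perfect cube, so E-series; the 4-jet and mu = 6 give E_6.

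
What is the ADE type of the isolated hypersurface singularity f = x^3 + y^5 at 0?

The Hessian of f at 0 is [[0, 0], [0, 0]] with rank 0, so corank 2. A Groebner basis of the Jacobian ideal J(f) in C{x,y} is {y^4, x^2}; counting standard monomials gives mu = 8. Corank 2; j^3 = x^3 is a perfect cube, so E-series; the 5-jet and mu = 8 give E_8.

E8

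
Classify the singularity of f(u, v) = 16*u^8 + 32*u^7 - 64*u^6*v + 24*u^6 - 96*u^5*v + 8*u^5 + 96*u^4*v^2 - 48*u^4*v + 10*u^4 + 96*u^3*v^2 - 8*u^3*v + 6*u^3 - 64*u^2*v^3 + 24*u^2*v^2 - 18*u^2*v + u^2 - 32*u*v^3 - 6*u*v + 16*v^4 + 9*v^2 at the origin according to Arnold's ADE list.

The Hessian of f at 0 is [[2, -6], [-6, 18]] with rank 1, so corank 1. A Groebner basis of the Jacobian ideal J(f) in C{u,v} is {u^2 + u/3 - v, u*v + u/9 - v/3, u/27 + v^2 - v/9}; counting standard monomials gives mu = 3. Corank 1: A-series; mu = 3 gives A_3.

A_{3}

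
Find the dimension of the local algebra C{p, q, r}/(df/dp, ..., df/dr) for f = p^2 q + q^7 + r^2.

The Hessian of f at 0 has rank 1. Corank 2; j^3 = p^2*q has shape L^2 M (L != M), so D-series; mu = 8 gives D_8.

8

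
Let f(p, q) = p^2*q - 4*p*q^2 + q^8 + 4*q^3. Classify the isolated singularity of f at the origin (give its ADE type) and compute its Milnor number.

Type D_9, Milnor number mu = 9.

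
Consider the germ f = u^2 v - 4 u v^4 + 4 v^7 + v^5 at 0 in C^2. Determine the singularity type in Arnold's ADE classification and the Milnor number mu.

Type D6, Milnor number mu = 6.

The Hessian of f at 0 has rank 0. Corank 2; j^3 = u^2*v has shape L^2 M (L != M), so D-series; mu = 6 gives D_6.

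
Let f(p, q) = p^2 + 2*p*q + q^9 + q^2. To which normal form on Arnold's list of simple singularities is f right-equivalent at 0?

A_{8}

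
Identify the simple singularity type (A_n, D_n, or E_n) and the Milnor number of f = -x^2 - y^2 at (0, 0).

The Hessian of f at 0 has rank 2. Corank 0: nondegenerate Morse point, so A_1.

Type A_{1}, Milnor number mu = 1.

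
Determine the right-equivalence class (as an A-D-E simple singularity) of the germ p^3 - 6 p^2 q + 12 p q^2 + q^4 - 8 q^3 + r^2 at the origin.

E6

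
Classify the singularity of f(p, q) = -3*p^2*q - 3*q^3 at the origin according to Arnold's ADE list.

D_{4}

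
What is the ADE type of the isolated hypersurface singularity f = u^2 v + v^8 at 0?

The Hessian of f at 0 is [[0, 0], [0, 0]] with rank 0, so corank 2. A Groebner basis of the Jacobian ideal J(f) in C{u,v} is {u^2/8 + v^7, u^3, u*v}; counting standard monomials gives mu = 9. Corank 2; j^3 = u^2*v has shape L^2 M (L != M), so D-series; mu = 9 gives D_9.

D_{9}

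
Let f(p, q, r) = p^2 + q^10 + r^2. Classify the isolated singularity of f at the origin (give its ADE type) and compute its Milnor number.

Type A_9, Milnor number mu = 9.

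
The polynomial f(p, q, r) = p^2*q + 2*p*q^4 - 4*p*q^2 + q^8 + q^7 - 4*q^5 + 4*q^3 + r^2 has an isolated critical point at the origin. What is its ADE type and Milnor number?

The Hessian of f at 0 is [[0, 0, 0], [0, 0, 0], [0, 0, 2]] with rank 1, so corank 2. A Groebner basis of the Jacobian ideal J(f) in C{p,q,r} is {p^2*q^2 + 32*p^2*q + 4*p^2 - 128*p*q^2 - 12*p*q + 128*q^3 + 8*q^2, 8*p^2*q + p^2 + p*q^3 - 32*p*q^2 - 2*p*q + 32*q^3, p*q + q^4 - 2*q^2, p^3 - 6*p^2*q + 12*p*q^2 - 8*q^3, r}; counting standard monomials gives mu = 9. Corank 2; j^3 = q*(p - 2*q)^2 has shape L^2 M (L != M), so D-series; mu = 9 gives D_9.

Type D9, Milnor number mu = 9.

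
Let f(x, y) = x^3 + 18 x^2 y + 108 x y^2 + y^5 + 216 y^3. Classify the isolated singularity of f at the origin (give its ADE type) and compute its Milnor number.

Type E_{8}, Milnor number mu = 8.

The Hessian of f at 0 has rank 0. Corank 2; j^3 = (x + 6*y)^3 is a perfect cube, so E-series; the 5-jet and mu = 8 give E_8.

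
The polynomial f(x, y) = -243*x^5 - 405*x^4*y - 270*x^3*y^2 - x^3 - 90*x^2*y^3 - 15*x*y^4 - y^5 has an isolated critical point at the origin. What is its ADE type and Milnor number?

Type E_{8}, Milnor number mu = 8.

The Hessian of f at 0 is [[0, 0], [0, 0]] with rank 0, so corank 2. A Groebner basis of the Jacobian ideal J(f) in C{x,y} is {y^5, x*y^3 + y^4/12, x^2}; counting standard monomials gives mu = 8. Corank 2; j^3 = -x^3 is a perfect cube, so E-series; the 5-jet and mu = 8 give E_8.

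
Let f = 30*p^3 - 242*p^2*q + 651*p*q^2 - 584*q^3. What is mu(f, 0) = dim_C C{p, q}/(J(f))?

4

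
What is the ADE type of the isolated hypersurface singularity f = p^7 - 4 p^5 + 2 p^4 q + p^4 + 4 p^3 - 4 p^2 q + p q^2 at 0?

D_5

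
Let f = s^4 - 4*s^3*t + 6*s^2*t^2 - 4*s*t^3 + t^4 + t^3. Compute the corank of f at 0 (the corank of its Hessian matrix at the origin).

The Hessian at 0 is [[0, 0], [0, 0]] of rank 0; hence corank 2.

2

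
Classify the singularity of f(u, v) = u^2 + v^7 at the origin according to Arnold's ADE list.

A6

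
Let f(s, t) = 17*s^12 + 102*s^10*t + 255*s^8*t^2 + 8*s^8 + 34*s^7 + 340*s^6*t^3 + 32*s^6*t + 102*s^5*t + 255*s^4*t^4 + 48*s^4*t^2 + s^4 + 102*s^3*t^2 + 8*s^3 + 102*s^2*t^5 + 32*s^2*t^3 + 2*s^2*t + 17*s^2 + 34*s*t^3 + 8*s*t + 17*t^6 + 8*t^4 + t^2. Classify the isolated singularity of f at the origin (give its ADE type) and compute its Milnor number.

The Hessian of f at 0 has rank 2. Corank 0: nondegenerate Morse point, so A_1.

Type A_1, Milnor number mu = 1.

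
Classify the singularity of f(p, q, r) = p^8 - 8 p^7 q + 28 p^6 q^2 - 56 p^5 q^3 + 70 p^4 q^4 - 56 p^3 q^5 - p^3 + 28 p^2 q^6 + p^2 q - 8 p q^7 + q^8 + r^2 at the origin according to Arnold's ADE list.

D_{9}

The Hessian of f at 0 has rank 1. Corank 2; j^3 = -p^2*(p - q) has shape L^2 M (L != M), so D-series; mu = 9 gives D_9.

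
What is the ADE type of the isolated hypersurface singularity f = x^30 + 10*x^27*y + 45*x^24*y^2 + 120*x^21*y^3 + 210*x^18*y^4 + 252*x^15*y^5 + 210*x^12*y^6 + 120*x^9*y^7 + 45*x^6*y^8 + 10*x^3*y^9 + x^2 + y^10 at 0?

A9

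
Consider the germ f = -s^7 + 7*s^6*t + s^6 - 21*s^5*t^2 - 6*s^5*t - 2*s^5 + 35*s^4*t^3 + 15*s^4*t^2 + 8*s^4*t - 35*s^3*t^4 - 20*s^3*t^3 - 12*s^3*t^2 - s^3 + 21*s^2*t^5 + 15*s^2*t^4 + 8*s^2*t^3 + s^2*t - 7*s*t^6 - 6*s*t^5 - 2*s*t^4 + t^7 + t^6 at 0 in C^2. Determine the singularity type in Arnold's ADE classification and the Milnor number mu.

Type D_{7}, Milnor number mu = 7.

The Hessian of f at 0 is [[0, 0], [0, 0]] with rank 0, so corank 2. A Groebner basis of the Jacobian ideal J(f) in C{s,t} is {s^2 - s*t + t^4, s^3, s^2*t, s^2/6 + s*t^2}; counting standard monomials gives mu = 7. Corank 2; j^3 = -s^2*(s - t) has shape L^2 M (L != M), so D-series; mu = 7 gives D_7.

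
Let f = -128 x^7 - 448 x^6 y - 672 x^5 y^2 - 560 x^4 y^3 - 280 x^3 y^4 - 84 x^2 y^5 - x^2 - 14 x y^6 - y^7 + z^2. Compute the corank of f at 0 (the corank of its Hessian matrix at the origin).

1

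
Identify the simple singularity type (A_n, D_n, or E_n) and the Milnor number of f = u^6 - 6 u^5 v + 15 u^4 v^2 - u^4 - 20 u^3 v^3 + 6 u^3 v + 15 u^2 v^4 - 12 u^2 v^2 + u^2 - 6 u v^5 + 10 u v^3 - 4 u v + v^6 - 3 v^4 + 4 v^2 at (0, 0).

Type A3, Milnor number mu = 3.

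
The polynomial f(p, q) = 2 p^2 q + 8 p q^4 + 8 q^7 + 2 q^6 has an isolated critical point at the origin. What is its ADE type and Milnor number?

Type D7, Milnor number mu = 7.

The Hessian of f at 0 is [[0, 0], [0, 0]] with rank 0, so corank 2. A Groebner basis of the Jacobian ideal J(f) in C{p,q} is {p*q/2 + q^4, p^3, p^2*q, -p^2/3 + p*q^2}; counting standard monomials gives mu = 7. Corank 2; j^3 = 2*p^2*q has shape L^2 M (L != M), so D-series; mu = 7 gives D_7.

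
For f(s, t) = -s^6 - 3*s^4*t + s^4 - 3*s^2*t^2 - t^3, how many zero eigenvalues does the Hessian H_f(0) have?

2

The Hessian at 0 is [[0, 0], [0, 0]] of rank 0; hence corank 2.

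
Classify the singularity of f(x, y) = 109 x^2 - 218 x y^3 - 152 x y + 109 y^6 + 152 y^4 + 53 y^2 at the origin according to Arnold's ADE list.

A_1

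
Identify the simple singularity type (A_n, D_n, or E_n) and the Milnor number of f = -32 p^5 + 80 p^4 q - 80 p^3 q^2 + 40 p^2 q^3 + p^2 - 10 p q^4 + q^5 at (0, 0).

Type A4, Milnor number mu = 4.

The Hessian of f at 0 has rank 1. Corank 1: A-series; mu = 4 gives A_4.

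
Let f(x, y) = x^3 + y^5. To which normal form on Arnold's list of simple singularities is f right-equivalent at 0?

E_8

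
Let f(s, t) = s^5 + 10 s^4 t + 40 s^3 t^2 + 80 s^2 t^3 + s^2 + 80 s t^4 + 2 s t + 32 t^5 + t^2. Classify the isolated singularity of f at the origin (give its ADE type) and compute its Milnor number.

Type A_{4}, Milnor number mu = 4.

The Hessian of f at 0 is [[2, 2], [2, 2]] with rank 1, so corank 1. A Groebner basis of the Jacobian ideal J(f) in C{s,t} is {t^4, s + t}; counting standard monomials gives mu = 4. Corank 1: A-series; mu = 4 gives A_4.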